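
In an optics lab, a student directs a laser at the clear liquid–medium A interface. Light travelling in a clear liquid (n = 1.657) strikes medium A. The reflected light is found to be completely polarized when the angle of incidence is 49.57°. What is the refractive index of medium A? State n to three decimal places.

n ≈ 1.945

Brewster's law: tan θ_B = n₂/n₁ (light incident in a clear liquid, refracted into medium A).
n₂ = n₁ tan θ_B = 1.657 × tan 49.57° = 1.945.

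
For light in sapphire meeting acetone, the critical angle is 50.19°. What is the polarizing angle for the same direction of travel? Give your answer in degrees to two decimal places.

sin θ_c = n₂/n₁, so n₂/n₁ = sin 50.19° = 0.7682.
Brewster: tan θ_B = n₂/n₁ = 0.7682.
θ_B = arctan(0.7682) = 37.53°.

θ_B ≈ 37.53°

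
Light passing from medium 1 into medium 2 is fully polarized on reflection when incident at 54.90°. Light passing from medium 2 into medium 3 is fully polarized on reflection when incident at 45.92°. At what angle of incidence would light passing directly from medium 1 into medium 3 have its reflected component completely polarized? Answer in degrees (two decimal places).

θ_B ≈ 55.76°

tan θ_B(1→2) = n₂/n₁ = tan 54.90° = 1.4229.
tan θ_B(2→3) = n₃/n₂ = tan 45.92° = 1.0326.
n₃/n₁ = 1.4693. Then tan θ_B(1→3) = n₃/n₁, so θ_B(1→3) = arctan(1.4693) = 55.76°.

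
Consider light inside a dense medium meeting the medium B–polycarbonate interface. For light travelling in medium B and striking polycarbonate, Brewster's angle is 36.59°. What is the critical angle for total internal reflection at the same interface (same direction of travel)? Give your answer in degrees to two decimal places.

From Brewster, n₂/n₁ = tan θ_B = tan 36.59° = 0.7424.
Then sin θ_c = n₂/n₁ = 0.7424, so θ_c = arcsin 0.7424 = 47.94°.

θ_c ≈ 47.94°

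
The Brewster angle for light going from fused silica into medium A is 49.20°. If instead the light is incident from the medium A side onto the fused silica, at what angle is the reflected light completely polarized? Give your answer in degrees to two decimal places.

θ_B' ≈ 40.80°

Reversing the direction swaps n₁ and n₂, so tan θ_B' = 1/tan θ_B and θ_B' = 90° − θ_B.
Hence θ_B' = 90° − 49.20° = 40.80°.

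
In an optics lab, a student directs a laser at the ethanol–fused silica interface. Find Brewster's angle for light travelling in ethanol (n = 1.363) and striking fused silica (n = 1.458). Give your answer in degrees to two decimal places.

θ_B ≈ 46.93°

tan θ_B = n₂/n₁ = 1.458/1.363 = 1.0697.
So θ_B = arctan 1.0697 = 46.93°.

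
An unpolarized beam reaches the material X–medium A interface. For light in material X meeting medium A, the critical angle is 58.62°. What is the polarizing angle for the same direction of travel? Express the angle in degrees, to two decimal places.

θ_B ≈ 40.49°

sin θ_c = n₂/n₁, so n₂/n₁ = sin 58.62° = 0.8537.
Brewster: tan θ_B = n₂/n₁ = 0.8537.
θ_B = arctan(0.8537) = 40.49°.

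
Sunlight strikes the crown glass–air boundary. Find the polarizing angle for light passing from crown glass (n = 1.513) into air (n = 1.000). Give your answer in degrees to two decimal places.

tan θ_B = n₂/n₁ = 1.000/1.513 = 0.6609.
θ_B = arctan(0.6609) = 33.46°.

θ_B ≈ 33.46°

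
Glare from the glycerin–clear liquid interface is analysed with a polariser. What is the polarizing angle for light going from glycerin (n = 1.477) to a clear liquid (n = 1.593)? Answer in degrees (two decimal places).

Here n₂/n₁ = 1.593/1.477 = 1.0785, and Brewster's law gives tan θ_B = n₂/n₁.
θ_B = arctan(1.0785) = 47.16°.

θ_B ≈ 47.16°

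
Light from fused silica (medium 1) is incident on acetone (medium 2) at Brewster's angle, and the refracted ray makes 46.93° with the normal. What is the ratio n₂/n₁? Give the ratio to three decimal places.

θ_B + θ_t = 90°, so θ_B = 90° − 46.93° = 43.07°.
Then n₂/n₁ = tan θ_B = tan 43.07° = 0.935.

n₂/n₁ ≈ 0.935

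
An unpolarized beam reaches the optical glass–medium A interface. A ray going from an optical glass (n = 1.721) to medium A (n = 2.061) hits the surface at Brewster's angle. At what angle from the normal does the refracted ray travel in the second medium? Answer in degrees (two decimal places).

θ_t ≈ 39.86°

tan θ_B = n₂/n₁ = 2.061/1.721 = 1.1976, so θ_B = 50.14°.
At Brewster's angle the reflected and refracted rays are perpendicular, so θ_t = 90° − θ_B = 90° − 50.14° = 39.86°.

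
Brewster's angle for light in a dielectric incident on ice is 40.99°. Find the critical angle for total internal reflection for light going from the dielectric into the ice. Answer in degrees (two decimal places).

From Brewster, n₂/n₁ = tan θ_B = tan 40.99° = 0.8690.
Then sin θ_c = n₂/n₁ = 0.8690, so θ_c = arcsin 0.8690 = 60.34°.

θ_c ≈ 60.34°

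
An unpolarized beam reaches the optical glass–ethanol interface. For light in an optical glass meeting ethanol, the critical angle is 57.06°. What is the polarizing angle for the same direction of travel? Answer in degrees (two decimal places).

θ_B ≈ 40.00°

n₂/n₁ = sin θ_c = sin 57.06° = 0.8392.
tan θ_B equals the same ratio, so θ_B = arctan(0.8392) = 40.00°.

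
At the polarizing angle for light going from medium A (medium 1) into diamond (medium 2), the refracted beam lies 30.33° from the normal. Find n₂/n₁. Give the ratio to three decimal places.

At Brewster incidence θ_B = 90° − θ_t = 90° − 30.33° = 59.67°.
Then n₂/n₁ = tan θ_B = tan 59.67° = 1.709.

n₂/n₁ ≈ 1.709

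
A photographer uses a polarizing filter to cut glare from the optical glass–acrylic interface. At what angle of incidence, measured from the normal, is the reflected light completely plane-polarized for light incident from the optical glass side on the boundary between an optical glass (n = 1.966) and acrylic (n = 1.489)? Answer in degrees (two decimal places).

Brewster's condition: tan θ_B = n₂/n₁ = 1.489/1.966 = 0.7574.
θ_B = arctan(0.7574) = 37.14°.

θ_B ≈ 37.14°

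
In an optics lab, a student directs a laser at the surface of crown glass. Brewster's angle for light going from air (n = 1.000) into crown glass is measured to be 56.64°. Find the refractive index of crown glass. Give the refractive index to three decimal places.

Full polarization of the reflected beam means tan θ_B = n₂/n₁, where n₁ is the incident medium (air).
n₂ = n₁ tan θ_B = 1.000 × tan 56.64° = 1.519.

n ≈ 1.519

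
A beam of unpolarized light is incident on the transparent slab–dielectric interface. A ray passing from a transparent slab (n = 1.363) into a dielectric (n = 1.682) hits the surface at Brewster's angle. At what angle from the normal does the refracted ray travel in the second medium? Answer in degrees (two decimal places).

θ_t ≈ 39.02°

θ_B = arctan(n₂/n₁) = arctan(1.682/1.363) = 50.98°.
At Brewster's angle the reflected and refracted rays are perpendicular, so θ_t = 90° − θ_B = 90° − 50.98° = 39.02°.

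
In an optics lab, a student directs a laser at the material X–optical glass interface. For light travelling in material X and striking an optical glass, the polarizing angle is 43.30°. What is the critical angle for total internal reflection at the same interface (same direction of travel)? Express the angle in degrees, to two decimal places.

From Brewster, n₂/n₁ = tan θ_B = tan 43.30° = 0.9424.
Then sin θ_c = n₂/n₁ = 0.9424, so θ_c = arcsin 0.9424 = 70.45°.

θ_c ≈ 70.45°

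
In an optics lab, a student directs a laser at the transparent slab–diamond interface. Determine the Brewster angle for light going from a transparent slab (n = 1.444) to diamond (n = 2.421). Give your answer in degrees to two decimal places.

At Brewster's angle the reflected and refracted rays are perpendicular, which with Snell's law gives tan θ_B = n₂/n₁.
Here n₂/n₁ = 2.421/1.444 = 1.6766, and Brewster's law gives tan θ_B = n₂/n₁.
So θ_B = arctan 1.6766 = 59.19°.

θ_B ≈ 59.19°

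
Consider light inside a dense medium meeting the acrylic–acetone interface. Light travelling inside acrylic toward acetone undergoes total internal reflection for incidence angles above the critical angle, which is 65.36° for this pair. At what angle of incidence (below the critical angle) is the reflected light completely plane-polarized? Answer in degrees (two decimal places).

sin θ_c = n₂/n₁, so n₂/n₁ = sin 65.36° = 0.9089.
Brewster: tan θ_B = n₂/n₁ = 0.9089.
θ_B = arctan(0.9089) = 42.27°.

θ_B ≈ 42.27°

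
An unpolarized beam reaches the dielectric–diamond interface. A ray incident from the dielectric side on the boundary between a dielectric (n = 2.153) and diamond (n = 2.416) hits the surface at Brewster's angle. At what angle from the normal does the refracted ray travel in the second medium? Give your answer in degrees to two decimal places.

θ_t ≈ 41.71°

θ_B = arctan(n₂/n₁) = arctan(2.416/2.153) = 48.29°.
At Brewster's angle the reflected and refracted rays are perpendicular, so θ_t = 90° − θ_B = 90° − 48.29° = 41.71°.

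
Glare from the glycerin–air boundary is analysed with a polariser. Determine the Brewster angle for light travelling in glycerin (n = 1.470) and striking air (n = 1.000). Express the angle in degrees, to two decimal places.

θ_B ≈ 34.23°

At Brewster's angle the reflected and refracted rays are perpendicular, which with Snell's law gives tan θ_B = n₂/n₁.
tan θ_B = n₂/n₁ = 1.000/1.470 = 0.6803.
So θ_B = arctan 0.6803 = 34.23°.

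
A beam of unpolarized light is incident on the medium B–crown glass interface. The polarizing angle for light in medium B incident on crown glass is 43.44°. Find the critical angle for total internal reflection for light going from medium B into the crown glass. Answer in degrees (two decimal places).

n₂/n₁ = tan 43.44° = 0.9470; the critical angle satisfies sin θ_c = n₂/n₁.
θ_c = arcsin(0.9470) = 71.26°.

θ_c ≈ 71.26°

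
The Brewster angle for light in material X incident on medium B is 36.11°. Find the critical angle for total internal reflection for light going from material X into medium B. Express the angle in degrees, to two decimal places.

n₂/n₁ = tan 36.11° = 0.7295; the critical angle satisfies sin θ_c = n₂/n₁.
θ_c = arcsin(0.7295) = 46.84°.

θ_c ≈ 46.84°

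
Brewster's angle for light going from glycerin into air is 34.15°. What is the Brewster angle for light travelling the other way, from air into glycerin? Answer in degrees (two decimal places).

θ_B' ≈ 55.85°

tan θ_B' = n₁/n₂ = 1/tan θ_B, so θ_B' = 90° − θ_B.
θ_B' = 90° − 34.15° = 55.85°.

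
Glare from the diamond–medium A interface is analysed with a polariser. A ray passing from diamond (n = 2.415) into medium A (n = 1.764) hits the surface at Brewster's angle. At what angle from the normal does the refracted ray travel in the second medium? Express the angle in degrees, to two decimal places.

θ_B = arctan(n₂/n₁) = arctan(1.764/2.415) = 36.15°.
Since θ_B + θ_t = 90° at Brewster incidence, θ_t = 90° − 36.15° = 53.85°.

θ_t ≈ 53.85°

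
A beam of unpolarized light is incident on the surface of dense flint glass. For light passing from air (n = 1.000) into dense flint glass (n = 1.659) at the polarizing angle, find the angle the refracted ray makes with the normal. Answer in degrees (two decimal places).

θ_t ≈ 31.08°

First find Brewster's angle: tan θ_B = 1.659/1.000 = 1.6590, giving θ_B = 58.92°.
The refracted ray is perpendicular to the reflected ray, so θ_t = 90° − θ_B = 31.08°.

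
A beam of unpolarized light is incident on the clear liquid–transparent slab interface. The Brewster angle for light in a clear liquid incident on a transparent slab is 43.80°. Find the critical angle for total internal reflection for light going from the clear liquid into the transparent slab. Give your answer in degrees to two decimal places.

θ_c ≈ 73.53°

From Brewster, n₂/n₁ = tan θ_B = tan 43.80° = 0.9590.
Then sin θ_c = n₂/n₁ = 0.9590, so θ_c = arcsin 0.9590 = 73.53°.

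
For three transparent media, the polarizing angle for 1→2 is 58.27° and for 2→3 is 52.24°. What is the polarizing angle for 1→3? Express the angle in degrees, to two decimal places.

tan θ_B(1→2) = n₂/n₁ = tan 58.27° = 1.6172.
tan θ_B(2→3) = n₃/n₂ = tan 52.24° = 1.2911.
So n₃/n₁ = (n₂/n₁)(n₃/n₂) = 1.6172 × 1.2911 = 2.0879.
θ_B(1→3) = arctan(2.0879) = 64.41°.

θ_B ≈ 64.41°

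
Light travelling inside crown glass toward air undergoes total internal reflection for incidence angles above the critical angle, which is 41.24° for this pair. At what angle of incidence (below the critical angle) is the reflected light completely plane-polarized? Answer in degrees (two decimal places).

θ_B ≈ 33.39°

n₂/n₁ = sin θ_c = sin 41.24° = 0.6592.
tan θ_B equals the same ratio, so θ_B = arctan(0.6592) = 33.39°.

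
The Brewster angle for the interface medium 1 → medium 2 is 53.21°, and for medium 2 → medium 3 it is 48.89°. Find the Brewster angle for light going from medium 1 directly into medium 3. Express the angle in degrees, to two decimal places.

Each Brewster angle gives a ratio: n₂/n₁ = tan 53.21° = 1.3372, n₃/n₂ = tan 48.89° = 1.1459.
Multiplying, n₃/n₁ = 1.3372 × 1.1459 = 1.5323, and θ_B(1→3) = arctan 1.5323 = 56.87°.

θ_B ≈ 56.87°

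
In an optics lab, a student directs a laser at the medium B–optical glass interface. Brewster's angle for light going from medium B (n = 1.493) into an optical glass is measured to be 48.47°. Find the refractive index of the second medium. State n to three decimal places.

At Brewster's angle, tan θ_B = n₂/n₁ with n₁ on the incident side (medium B) and n₂ on the transmitted side (an optical glass).
n₂ = n₁ tan θ_B = 1.493 × tan 48.47° = 1.686.

n ≈ 1.686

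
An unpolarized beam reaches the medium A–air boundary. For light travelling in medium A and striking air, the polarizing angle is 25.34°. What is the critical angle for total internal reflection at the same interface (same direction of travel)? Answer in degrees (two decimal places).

θ_c ≈ 28.27°

n₂/n₁ = tan 25.34° = 0.4736; the critical angle satisfies sin θ_c = n₂/n₁.
θ_c = arcsin(0.4736) = 28.27°.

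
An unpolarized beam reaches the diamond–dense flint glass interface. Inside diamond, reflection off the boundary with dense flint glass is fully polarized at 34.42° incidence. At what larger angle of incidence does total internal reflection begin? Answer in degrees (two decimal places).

From Brewster, n₂/n₁ = tan θ_B = tan 34.42° = 0.6852.
Then sin θ_c = n₂/n₁ = 0.6852, so θ_c = arcsin 0.6852 = 43.25°.

θ_c ≈ 43.25°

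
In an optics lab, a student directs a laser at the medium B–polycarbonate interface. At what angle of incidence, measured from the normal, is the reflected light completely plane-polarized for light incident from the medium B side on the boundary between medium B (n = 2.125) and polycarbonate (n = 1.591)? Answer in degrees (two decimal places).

θ_B ≈ 36.82°

Here n₂/n₁ = 1.591/2.125 = 0.7487, and Brewster's law gives tan θ_B = n₂/n₁. Taking the arctangent, θ_B = 36.82°.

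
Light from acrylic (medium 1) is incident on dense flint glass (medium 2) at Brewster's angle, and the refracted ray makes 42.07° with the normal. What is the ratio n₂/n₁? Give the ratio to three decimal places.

n₂/n₁ ≈ 1.108

θ_B + θ_t = 90°, so θ_B = 90° − 42.07° = 47.93°.
Then n₂/n₁ = tan θ_B = tan 47.93° = 1.108.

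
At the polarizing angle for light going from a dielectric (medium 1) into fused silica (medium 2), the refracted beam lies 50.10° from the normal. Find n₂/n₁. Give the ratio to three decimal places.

At Brewster incidence θ_B = 90° − θ_t = 90° − 50.10° = 39.90°.
Then n₂/n₁ = tan θ_B = tan 39.90° = 0.836.

n₂/n₁ ≈ 0.836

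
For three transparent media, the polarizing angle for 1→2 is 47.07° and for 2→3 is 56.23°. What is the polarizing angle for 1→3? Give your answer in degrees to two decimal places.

θ_B ≈ 58.12°

tan θ_B(1→2) = n₂/n₁ = tan 47.07° = 1.0750.
tan θ_B(2→3) = n₃/n₂ = tan 56.23° = 1.4955.
So n₃/n₁ = (n₂/n₁)(n₃/n₂) = 1.0750 × 1.4955 = 1.6076.
θ_B(1→3) = arctan(1.6076) = 58.12°.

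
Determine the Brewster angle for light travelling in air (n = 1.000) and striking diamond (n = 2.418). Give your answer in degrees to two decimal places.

θ_B ≈ 67.53°

At Brewster's angle the reflected and refracted rays are perpendicular, which with Snell's law gives tan θ_B = n₂/n₁.
Brewster's condition: tan θ_B = n₂/n₁ = 2.418/1.000 = 2.4180. Taking the arctangent, θ_B = 67.53°.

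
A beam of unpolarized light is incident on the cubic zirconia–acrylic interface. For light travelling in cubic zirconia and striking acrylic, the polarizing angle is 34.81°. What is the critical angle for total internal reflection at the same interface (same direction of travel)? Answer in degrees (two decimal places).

From Brewster, n₂/n₁ = tan θ_B = tan 34.81° = 0.6953.
Then sin θ_c = n₂/n₁ = 0.6953, so θ_c = arcsin 0.6953 = 44.05°.

θ_c ≈ 44.05°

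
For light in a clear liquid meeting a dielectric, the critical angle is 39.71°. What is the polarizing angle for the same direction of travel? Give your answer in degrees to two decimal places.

θ_B ≈ 32.57°

n₂/n₁ = sin θ_c = sin 39.71° = 0.6389.
tan θ_B equals the same ratio, so θ_B = arctan(0.6389) = 32.57°.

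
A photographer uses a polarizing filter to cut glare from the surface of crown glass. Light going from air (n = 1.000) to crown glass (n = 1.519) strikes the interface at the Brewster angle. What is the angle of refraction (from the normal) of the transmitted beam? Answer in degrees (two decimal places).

tan θ_B = n₂/n₁ = 1.519/1.000 = 1.5190, so θ_B = 56.64°.
At Brewster's angle the reflected and refracted rays are perpendicular, so θ_t = 90° − θ_B = 90° − 56.64° = 33.36°.

θ_t ≈ 33.36°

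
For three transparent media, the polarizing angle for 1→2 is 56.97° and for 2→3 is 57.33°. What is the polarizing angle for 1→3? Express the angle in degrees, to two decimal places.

tan θ_B(1→2) = n₂/n₁ = tan 56.97° = 1.5381.
tan θ_B(2→3) = n₃/n₂ = tan 57.33° = 1.5595.
So n₃/n₁ = (n₂/n₁)(n₃/n₂) = 1.5381 × 1.5595 = 2.3986.
θ_B(1→3) = arctan(2.3986) = 67.37°.

θ_B ≈ 67.37°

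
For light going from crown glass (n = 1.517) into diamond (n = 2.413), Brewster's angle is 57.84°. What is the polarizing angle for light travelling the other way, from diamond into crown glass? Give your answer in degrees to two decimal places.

θ_B' ≈ 32.16°

tan θ_B' = n₁/n₂ = 1/tan θ_B, so θ_B' = 90° − θ_B.
θ_B' = 90° − 57.84° = 32.16°.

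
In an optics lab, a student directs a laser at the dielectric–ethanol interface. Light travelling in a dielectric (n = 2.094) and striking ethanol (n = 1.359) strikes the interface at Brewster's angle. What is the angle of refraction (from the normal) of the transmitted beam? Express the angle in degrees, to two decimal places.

θ_B = arctan(n₂/n₁) = arctan(1.359/2.094) = 32.98°.
Since θ_B + θ_t = 90° at Brewster incidence, θ_t = 90° − 32.98° = 57.02°.

θ_t ≈ 57.02°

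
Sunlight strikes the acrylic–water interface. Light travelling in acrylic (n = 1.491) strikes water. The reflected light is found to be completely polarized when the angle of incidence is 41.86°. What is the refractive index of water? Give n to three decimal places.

n ≈ 1.336

Brewster's law: tan θ_B = n₂/n₁ (light incident in acrylic, refracted into water).
n₂ = n₁ tan θ_B = 1.491 × tan 41.86° = 1.336.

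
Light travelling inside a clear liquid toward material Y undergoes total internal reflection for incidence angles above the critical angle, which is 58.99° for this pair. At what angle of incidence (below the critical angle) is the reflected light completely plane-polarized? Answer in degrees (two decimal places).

n₂/n₁ = sin θ_c = sin 58.99° = 0.8571.
tan θ_B equals the same ratio, so θ_B = arctan(0.8571) = 40.60°.

θ_B ≈ 40.60°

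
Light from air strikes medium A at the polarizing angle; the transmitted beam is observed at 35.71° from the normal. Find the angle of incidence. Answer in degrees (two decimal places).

θ_B ≈ 54.29°

At Brewster's angle the reflected and refracted rays are perpendicular, so θ_B + θ_t = 90°.
So θ_B = 90° − θ_t = 90° − 35.71° = 54.29°.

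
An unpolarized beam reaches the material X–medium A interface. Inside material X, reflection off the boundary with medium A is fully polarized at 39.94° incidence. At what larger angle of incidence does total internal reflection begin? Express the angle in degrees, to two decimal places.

From Brewster, n₂/n₁ = tan θ_B = tan 39.94° = 0.8373.
Then sin θ_c = n₂/n₁ = 0.8373, so θ_c = arcsin 0.8373 = 56.86°.

θ_c ≈ 56.86°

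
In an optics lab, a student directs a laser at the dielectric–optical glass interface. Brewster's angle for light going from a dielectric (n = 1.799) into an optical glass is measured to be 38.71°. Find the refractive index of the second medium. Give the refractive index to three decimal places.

n ≈ 1.442

At Brewster's angle, tan θ_B = n₂/n₁ with n₁ on the incident side (a dielectric) and n₂ on the transmitted side (an optical glass).
n₂ = n₁ tan θ_B = 1.799 × tan 38.71° = 1.442.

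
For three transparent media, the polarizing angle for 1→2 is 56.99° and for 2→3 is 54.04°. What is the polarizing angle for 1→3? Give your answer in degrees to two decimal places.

Each Brewster angle gives a ratio: n₂/n₁ = tan 56.99° = 1.5393, n₃/n₂ = tan 54.04° = 1.3784.
n₃/n₁ = 2.1217. Then tan θ_B(1→3) = n₃/n₁, so θ_B(1→3) = arctan(2.1217) = 64.77°.

θ_B ≈ 64.77°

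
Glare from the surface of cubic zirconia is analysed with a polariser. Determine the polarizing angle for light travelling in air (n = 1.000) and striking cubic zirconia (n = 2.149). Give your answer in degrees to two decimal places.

tan θ_B = n₂/n₁ = 2.149/1.000 = 2.1490.
θ_B = arctan(2.1490) = 65.05°.

θ_B ≈ 65.05°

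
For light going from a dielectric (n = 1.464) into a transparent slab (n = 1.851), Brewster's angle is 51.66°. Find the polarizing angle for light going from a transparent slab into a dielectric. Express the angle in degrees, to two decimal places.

tan θ_B' = n₁/n₂ = 1/tan θ_B, so θ_B' = 90° − θ_B.
θ_B' = 90° − 51.66° = 38.34°.

θ_B' ≈ 38.34°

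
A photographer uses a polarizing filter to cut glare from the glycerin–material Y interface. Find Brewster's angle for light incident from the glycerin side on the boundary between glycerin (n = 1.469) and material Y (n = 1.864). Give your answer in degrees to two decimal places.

The reflected p-component vanishes when tan θ_B = n₂/n₁.
Here n₂/n₁ = 1.864/1.469 = 1.2689, and Brewster's law gives tan θ_B = n₂/n₁.
So θ_B = arctan 1.2689 = 51.76°.

θ_B ≈ 51.76°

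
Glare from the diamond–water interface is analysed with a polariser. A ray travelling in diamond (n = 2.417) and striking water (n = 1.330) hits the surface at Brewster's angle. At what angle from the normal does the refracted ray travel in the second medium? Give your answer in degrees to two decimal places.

θ_t ≈ 61.18°

θ_B = arctan(n₂/n₁) = arctan(1.330/2.417) = 28.82°.
Since θ_B + θ_t = 90° at Brewster incidence, θ_t = 90° − 28.82° = 61.18°.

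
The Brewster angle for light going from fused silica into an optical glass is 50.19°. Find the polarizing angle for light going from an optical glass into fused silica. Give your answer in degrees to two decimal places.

θ_B' ≈ 39.81°

The two Brewster angles are complementary: θ_B' = 90° − θ_B = 90° − 50.19° = 39.81°.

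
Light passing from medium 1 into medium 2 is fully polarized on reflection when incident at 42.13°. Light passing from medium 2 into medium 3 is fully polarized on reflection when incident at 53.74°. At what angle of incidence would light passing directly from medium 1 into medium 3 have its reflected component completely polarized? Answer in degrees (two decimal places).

Each Brewster angle gives a ratio: n₂/n₁ = tan 42.13° = 0.9045, n₃/n₂ = tan 53.74° = 1.3633.
Multiplying, n₃/n₁ = 0.9045 × 1.3633 = 1.2332, and θ_B(1→3) = arctan 1.2332 = 50.96°.

θ_B ≈ 50.96°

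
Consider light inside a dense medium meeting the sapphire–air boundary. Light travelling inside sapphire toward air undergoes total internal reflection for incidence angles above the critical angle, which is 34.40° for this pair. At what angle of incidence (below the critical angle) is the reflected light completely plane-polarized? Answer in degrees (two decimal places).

At the critical angle sin θ_c = n₂/n₁, giving n₂/n₁ = sin 34.40° = 0.5650.
Then tan θ_B = n₂/n₁ = 0.5650, so θ_B = arctan 0.5650 = 29.47°.

θ_B ≈ 29.47°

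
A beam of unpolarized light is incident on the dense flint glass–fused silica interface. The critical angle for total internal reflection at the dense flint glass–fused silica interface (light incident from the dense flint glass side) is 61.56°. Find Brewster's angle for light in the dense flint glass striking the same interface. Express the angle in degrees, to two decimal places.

n₂/n₁ = sin θ_c = sin 61.56° = 0.8793.
tan θ_B equals the same ratio, so θ_B = arctan(0.8793) = 41.33°.

θ_B ≈ 41.33°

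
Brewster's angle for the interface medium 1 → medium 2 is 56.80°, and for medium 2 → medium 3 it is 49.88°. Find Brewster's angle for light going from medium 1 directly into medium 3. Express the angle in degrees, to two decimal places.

tan θ_B(1→2) = n₂/n₁ = tan 56.80° = 1.5282.
tan θ_B(2→3) = n₃/n₂ = tan 49.88° = 1.1867.
So n₃/n₁ = (n₂/n₁)(n₃/n₂) = 1.5282 × 1.1867 = 1.8135.
θ_B(1→3) = arctan(1.8135) = 61.13°.

θ_B ≈ 61.13°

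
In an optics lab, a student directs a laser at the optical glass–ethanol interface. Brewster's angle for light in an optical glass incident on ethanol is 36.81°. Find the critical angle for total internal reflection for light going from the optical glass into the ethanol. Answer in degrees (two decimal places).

tan θ_B = n₂/n₁ = tan 36.81° = 0.7484.
Total internal reflection: sin θ_c = n₂/n₁ = 0.7484.
θ_c = arcsin(0.7484) = 48.45°.

θ_c ≈ 48.45°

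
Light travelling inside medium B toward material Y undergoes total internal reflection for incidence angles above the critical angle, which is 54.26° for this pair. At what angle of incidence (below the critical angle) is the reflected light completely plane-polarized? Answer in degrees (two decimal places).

θ_B ≈ 39.07°

sin θ_c = n₂/n₁, so n₂/n₁ = sin 54.26° = 0.8117.
Brewster: tan θ_B = n₂/n₁ = 0.8117.
θ_B = arctan(0.8117) = 39.07°.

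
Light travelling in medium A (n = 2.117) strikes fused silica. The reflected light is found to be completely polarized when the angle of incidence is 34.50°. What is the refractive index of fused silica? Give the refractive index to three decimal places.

At Brewster's angle, tan θ_B = n₂/n₁ with n₁ on the incident side (medium A) and n₂ on the transmitted side (fused silica).
n₂ = n₁ tan θ_B = 2.117 × tan 34.50° = 1.455.

n ≈ 1.455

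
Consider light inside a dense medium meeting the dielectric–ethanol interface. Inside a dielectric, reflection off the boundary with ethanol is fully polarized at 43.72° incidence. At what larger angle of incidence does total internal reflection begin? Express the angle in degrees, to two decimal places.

θ_c ≈ 73.00°

n₂/n₁ = tan 43.72° = 0.9563; the critical angle satisfies sin θ_c = n₂/n₁.
θ_c = arcsin(0.9563) = 73.00°.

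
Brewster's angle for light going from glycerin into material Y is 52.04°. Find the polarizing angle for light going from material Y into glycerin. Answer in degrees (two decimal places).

The two Brewster angles are complementary: θ_B' = 90° − θ_B = 90° − 52.04° = 37.96°.

θ_B' ≈ 37.96°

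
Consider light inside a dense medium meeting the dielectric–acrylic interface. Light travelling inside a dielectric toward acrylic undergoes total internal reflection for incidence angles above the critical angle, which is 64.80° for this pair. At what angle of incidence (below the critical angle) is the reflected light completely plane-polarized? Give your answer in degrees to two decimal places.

θ_B ≈ 42.14°

n₂/n₁ = sin θ_c = sin 64.80° = 0.9048.
tan θ_B equals the same ratio, so θ_B = arctan(0.9048) = 42.14°.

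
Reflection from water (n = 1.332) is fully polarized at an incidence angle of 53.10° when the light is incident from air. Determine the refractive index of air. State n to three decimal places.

At Brewster's angle, tan θ_B = n₂/n₁ with n₁ on the incident side (air) and n₂ on the transmitted side (water).
n₁ = n₂ / tan θ_B = 1.332 / tan 53.10° = 1.000.

n ≈ 1.000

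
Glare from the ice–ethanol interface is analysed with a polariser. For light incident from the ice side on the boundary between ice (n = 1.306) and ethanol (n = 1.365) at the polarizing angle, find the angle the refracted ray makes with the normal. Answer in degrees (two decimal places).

θ_B = arctan(n₂/n₁) = arctan(1.365/1.306) = 46.27°.
The refracted ray is perpendicular to the reflected ray, so θ_t = 90° − θ_B = 43.73°.

θ_t ≈ 43.73°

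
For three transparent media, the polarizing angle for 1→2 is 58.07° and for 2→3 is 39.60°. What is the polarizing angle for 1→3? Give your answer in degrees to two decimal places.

Each Brewster angle gives a ratio: n₂/n₁ = tan 58.07° = 1.6047, n₃/n₂ = tan 39.60° = 0.8273.
n₃/n₁ = 1.3275. Then tan θ_B(1→3) = n₃/n₁, so θ_B(1→3) = arctan(1.3275) = 53.01°.

θ_B ≈ 53.01°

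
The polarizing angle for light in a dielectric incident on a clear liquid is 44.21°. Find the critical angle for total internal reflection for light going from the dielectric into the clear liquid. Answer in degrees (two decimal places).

From Brewster, n₂/n₁ = tan θ_B = tan 44.21° = 0.9728.
Then sin θ_c = n₂/n₁ = 0.9728, so θ_c = arcsin 0.9728 = 76.61°.

θ_c ≈ 76.61°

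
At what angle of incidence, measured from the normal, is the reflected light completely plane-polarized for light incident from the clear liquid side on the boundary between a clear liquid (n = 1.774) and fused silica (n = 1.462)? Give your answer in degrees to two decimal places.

θ_B ≈ 39.49°

The reflected p-component vanishes when tan θ_B = n₂/n₁.
Here n₂/n₁ = 1.462/1.774 = 0.8241, and Brewster's law gives tan θ_B = n₂/n₁.
So θ_B = arctan 0.8241 = 39.49°.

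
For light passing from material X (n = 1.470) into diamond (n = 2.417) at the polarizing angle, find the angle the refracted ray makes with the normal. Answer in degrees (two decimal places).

First find Brewster's angle: tan θ_B = 2.417/1.470 = 1.6442, giving θ_B = 58.69°.
The refracted ray is perpendicular to the reflected ray, so θ_t = 90° − θ_B = 31.31°.

θ_t ≈ 31.31°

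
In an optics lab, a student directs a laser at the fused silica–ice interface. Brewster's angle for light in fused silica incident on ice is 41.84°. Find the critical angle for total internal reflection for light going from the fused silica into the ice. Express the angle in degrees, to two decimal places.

From Brewster, n₂/n₁ = tan θ_B = tan 41.84° = 0.8954.
Then sin θ_c = n₂/n₁ = 0.8954, so θ_c = arcsin 0.8954 = 63.55°.

θ_c ≈ 63.55°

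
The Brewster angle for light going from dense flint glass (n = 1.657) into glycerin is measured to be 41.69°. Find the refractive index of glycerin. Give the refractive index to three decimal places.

n ≈ 1.476

Full polarization of the reflected beam means tan θ_B = n₂/n₁, where n₁ is the incident medium (dense flint glass).
n₂ = n₁ tan θ_B = 1.657 × tan 41.69° = 1.476.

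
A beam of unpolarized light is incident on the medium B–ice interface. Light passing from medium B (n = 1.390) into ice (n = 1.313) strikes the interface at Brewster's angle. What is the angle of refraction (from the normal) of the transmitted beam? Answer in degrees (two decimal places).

First find Brewster's angle: tan θ_B = 1.313/1.390 = 0.9446, giving θ_B = 43.37°.
Since θ_B + θ_t = 90° at Brewster incidence, θ_t = 90° − 43.37° = 46.63°.

θ_t ≈ 46.63°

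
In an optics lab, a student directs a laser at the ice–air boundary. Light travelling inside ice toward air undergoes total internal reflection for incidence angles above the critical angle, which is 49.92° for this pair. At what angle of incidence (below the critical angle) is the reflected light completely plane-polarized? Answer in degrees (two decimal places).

n₂/n₁ = sin θ_c = sin 49.92° = 0.7651.
tan θ_B equals the same ratio, so θ_B = arctan(0.7651) = 37.42°.

θ_B ≈ 37.42°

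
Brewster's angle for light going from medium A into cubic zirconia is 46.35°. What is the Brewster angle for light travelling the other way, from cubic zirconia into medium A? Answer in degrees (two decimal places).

tan θ_B' = n₁/n₂ = 1/tan θ_B, so θ_B' = 90° − θ_B.
θ_B' = 90° − 46.35° = 43.65°.

θ_B' ≈ 43.65°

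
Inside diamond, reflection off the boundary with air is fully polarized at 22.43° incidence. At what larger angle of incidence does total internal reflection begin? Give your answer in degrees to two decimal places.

From Brewster, n₂/n₁ = tan θ_B = tan 22.43° = 0.4128.
Then sin θ_c = n₂/n₁ = 0.4128, so θ_c = arcsin 0.4128 = 24.38°.

θ_c ≈ 24.38°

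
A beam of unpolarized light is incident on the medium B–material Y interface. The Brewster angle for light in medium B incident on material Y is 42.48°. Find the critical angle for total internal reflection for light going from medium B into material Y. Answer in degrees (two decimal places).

θ_c ≈ 66.30°

n₂/n₁ = tan 42.48° = 0.9157; the critical angle satisfies sin θ_c = n₂/n₁.
θ_c = arcsin(0.9157) = 66.30°.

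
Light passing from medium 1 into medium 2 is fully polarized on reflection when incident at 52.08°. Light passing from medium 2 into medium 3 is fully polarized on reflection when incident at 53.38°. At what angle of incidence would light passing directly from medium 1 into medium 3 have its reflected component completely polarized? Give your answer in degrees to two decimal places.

θ_B ≈ 59.93°

n₂/n₁ = tan 52.08° = 1.2836 and n₃/n₂ = tan 53.38° = 1.3455.
So n₃/n₁ = (n₂/n₁)(n₃/n₂) = 1.2836 × 1.3455 = 1.7272.
θ_B(1→3) = arctan(1.7272) = 59.93°.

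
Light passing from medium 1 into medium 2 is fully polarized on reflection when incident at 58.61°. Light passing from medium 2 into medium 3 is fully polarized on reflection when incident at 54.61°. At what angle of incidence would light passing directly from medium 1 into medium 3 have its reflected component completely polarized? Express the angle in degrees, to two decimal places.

θ_B ≈ 66.57°

tan θ_B(1→2) = n₂/n₁ = tan 58.61° = 1.6389.
tan θ_B(2→3) = n₃/n₂ = tan 54.61° = 1.4077.
n₃/n₁ = 2.3070. Then tan θ_B(1→3) = n₃/n₁, so θ_B(1→3) = arctan(2.3070) = 66.57°.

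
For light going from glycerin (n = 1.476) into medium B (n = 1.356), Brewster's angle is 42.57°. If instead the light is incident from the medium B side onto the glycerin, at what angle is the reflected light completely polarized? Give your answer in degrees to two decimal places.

Reversing the direction swaps n₁ and n₂, so tan θ_B' = 1/tan θ_B and θ_B' = 90° − θ_B.
Hence θ_B' = 90° − 42.57° = 47.43°.

θ_B' ≈ 47.43°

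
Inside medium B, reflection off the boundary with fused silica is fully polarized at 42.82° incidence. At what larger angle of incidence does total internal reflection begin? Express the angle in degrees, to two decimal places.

θ_c ≈ 67.92°

From Brewster, n₂/n₁ = tan θ_B = tan 42.82° = 0.9267.
Then sin θ_c = n₂/n₁ = 0.9267, so θ_c = arcsin 0.9267 = 67.92°.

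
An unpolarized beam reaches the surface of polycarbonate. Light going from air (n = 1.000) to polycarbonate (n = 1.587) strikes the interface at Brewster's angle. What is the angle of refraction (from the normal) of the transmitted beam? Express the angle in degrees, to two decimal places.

θ_B = arctan(n₂/n₁) = arctan(1.587/1.000) = 57.78°.
Since θ_B + θ_t = 90° at Brewster incidence, θ_t = 90° − 57.78° = 32.22°.

θ_t ≈ 32.22°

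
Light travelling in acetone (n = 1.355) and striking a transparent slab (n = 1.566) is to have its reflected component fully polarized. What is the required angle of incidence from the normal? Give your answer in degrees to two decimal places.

θ_B ≈ 49.13°

The reflected p-component vanishes when tan θ_B = n₂/n₁.
Brewster's condition: tan θ_B = n₂/n₁ = 1.566/1.355 = 1.1557.
θ_B = arctan(1.1557) = 49.13°.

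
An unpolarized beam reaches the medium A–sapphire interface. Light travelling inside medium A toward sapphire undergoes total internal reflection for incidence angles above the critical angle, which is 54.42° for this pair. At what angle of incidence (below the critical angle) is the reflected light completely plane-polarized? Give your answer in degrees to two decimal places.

n₂/n₁ = sin θ_c = sin 54.42° = 0.8133.
tan θ_B equals the same ratio, so θ_B = arctan(0.8133) = 39.12°.

θ_B ≈ 39.12°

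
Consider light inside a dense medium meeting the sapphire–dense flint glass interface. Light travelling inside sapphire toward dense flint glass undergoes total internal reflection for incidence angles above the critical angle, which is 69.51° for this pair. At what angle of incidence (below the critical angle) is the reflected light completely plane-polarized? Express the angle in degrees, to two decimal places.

sin θ_c = n₂/n₁, so n₂/n₁ = sin 69.51° = 0.9367.
Brewster: tan θ_B = n₂/n₁ = 0.9367.
θ_B = arctan(0.9367) = 43.13°.

θ_B ≈ 43.13°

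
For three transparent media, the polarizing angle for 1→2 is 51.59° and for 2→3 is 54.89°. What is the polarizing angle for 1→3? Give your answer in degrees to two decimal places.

θ_B ≈ 60.86°

tan θ_B(1→2) = n₂/n₁ = tan 51.59° = 1.2612.
tan θ_B(2→3) = n₃/n₂ = tan 54.89° = 1.4223.
Multiplying, n₃/n₁ = 1.2612 × 1.4223 = 1.7939, and θ_B(1→3) = arctan 1.7939 = 60.86°.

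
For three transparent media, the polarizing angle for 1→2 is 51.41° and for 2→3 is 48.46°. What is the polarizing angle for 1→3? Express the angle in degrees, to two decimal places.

tan θ_B(1→2) = n₂/n₁ = tan 51.41° = 1.2531.
tan θ_B(2→3) = n₃/n₂ = tan 48.46° = 1.1287.
Multiplying, n₃/n₁ = 1.2531 × 1.1287 = 1.4144, and θ_B(1→3) = arctan 1.4144 = 54.74°.

θ_B ≈ 54.74°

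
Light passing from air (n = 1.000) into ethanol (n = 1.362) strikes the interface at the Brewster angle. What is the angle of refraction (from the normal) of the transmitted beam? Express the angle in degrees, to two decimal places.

θ_B = arctan(n₂/n₁) = arctan(1.362/1.000) = 53.71°.
Since θ_B + θ_t = 90° at Brewster incidence, θ_t = 90° − 53.71° = 36.29°.

θ_t ≈ 36.29°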